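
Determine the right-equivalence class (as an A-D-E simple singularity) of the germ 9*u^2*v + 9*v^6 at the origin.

The Hessian of f at 0 has rank 0. Corank 2; j^3 = 9*u^2*v has shape L^2 M (L != M), so D-series; mu = 7 gives D_7.

D_{7}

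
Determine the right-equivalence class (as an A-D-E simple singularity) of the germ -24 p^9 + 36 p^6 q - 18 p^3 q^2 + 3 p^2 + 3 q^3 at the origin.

A_{2}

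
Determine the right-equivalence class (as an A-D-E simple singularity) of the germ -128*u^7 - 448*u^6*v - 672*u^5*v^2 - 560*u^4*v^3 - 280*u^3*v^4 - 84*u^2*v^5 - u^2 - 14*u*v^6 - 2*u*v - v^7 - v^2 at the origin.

The Hessian of f at 0 has rank 1. Corank 1: A-series; mu = 6 gives A_6.

A_{6}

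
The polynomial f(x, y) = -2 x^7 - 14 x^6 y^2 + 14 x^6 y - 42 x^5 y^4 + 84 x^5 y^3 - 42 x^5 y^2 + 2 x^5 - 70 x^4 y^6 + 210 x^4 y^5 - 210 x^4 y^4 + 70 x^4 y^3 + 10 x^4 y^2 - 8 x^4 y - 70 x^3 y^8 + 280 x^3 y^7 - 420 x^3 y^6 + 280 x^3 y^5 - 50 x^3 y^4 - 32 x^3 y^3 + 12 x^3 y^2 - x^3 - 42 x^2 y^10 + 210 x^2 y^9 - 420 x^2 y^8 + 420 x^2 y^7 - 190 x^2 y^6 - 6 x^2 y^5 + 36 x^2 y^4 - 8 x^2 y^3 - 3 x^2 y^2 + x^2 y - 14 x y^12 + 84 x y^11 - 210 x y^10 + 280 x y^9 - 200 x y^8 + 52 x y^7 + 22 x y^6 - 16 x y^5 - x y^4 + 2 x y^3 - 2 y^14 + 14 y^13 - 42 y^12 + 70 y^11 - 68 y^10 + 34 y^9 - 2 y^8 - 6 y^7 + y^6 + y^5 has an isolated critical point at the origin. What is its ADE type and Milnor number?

Type D_{8}, Milnor number mu = 8.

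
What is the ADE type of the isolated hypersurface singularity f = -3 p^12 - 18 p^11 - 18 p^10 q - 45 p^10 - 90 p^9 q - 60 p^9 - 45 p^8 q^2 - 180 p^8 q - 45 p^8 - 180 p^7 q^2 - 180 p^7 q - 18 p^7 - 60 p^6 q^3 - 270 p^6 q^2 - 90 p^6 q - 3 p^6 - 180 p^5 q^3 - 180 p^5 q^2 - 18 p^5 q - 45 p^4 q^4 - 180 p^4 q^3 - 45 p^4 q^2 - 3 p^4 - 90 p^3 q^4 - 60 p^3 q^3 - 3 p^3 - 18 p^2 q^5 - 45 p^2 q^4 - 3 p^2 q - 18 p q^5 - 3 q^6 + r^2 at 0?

D_7

The Hessian of f at 0 has rank 1. Corank 2; j^3 = -3*p^2*(p + q) has shape L^2 M (L != M), so D-series; mu = 7 gives D_7.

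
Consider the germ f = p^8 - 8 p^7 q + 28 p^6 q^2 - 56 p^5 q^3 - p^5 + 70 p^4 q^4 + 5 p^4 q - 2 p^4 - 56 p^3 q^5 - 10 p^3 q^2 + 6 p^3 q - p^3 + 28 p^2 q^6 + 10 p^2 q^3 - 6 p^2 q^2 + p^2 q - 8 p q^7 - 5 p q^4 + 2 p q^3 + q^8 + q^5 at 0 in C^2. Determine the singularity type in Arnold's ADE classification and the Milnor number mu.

Type D9, Milnor number mu = 9.

The Hessian of f at 0 has rank 0. Corank 2; j^3 = -p^2*(p - q) has shape L^2 M (L != M), so D-series; mu = 9 gives D_9.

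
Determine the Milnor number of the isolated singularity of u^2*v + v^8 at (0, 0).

9

The Hessian of f at 0 is [[0, 0], [0, 0]] with rank 0, so corank 2. A Groebner basis of the Jacobian ideal J(f) in C{u,v} is {u^2/8 + v^7, u^3, u*v}; counting standard monomials gives mu = 9. Corank 2; j^3 = u^2*v has shape L^2 M (L != M), so D-series; mu = 9 gives D_9.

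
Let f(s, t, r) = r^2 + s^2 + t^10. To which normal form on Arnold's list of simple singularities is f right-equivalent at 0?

The Hessian of f at 0 is [[2, 0, 0], [0, 0, 0], [0, 0, 2]] with rank 2, so corank 1. A Groebner basis of the Jacobian ideal J(f) in C{s,t,r} is {t^9, s, r}; counting standard monomials gives mu = 9. Corank 1: A-series; mu = 9 gives A_9.

A_9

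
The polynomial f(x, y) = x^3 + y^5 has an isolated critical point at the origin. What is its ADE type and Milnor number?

Type E_8, Milnor number mu = 8.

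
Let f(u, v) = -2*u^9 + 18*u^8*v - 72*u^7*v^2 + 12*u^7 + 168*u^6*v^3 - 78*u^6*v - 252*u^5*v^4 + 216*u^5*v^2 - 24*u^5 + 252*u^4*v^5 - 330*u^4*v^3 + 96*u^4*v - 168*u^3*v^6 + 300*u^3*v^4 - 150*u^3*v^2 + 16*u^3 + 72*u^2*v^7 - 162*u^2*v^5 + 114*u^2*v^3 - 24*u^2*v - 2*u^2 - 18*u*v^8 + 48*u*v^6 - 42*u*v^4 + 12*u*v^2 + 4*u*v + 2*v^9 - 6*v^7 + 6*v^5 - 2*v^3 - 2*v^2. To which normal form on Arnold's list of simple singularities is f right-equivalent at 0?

A2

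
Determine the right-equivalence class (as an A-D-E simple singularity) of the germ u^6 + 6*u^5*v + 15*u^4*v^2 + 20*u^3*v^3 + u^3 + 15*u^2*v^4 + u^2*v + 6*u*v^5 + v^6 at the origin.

D_7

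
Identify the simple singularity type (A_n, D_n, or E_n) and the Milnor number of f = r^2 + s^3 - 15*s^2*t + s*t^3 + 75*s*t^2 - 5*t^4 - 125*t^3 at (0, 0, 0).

Type E_7, Milnor number mu = 7.

The Hessian of f at 0 has rank 1. Corank 2; j^3 = (s - 5*t)^3 is a perfect cube, so E-series; the 4-jet and mu = 7 give E_7.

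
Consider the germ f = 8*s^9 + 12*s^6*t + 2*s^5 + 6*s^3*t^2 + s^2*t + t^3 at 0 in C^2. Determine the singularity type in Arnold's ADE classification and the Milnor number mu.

Type D_4, Milnor number mu = 4.

The Hessian of f at 0 has rank 0. Corank 2; j^3 = t*(s^2 + t^2) splits into three distinct lines over C (the quadratic factor has nonzero discriminant), so D_4.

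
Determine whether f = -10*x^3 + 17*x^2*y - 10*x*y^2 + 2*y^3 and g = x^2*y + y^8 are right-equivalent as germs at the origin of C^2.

No.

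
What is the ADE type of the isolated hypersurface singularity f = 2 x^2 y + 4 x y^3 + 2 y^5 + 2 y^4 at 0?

D5

The Hessian of f at 0 has rank 0. Corank 2; j^3 = 2*x^2*y has shape L^2 M (L != M), so D-series; mu = 5 gives D_5.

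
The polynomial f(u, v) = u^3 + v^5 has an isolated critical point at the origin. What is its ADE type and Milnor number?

The Hessian of f at 0 is [[0, 0], [0, 0]] with rank 0, so corank 2. A Groebner basis of the Jacobian ideal J(f) in C{u,v} is {v^4, u^2}; counting standard monomials gives mu = 8. Corank 2; j^3 = u^3 is a perfect cube, so E-series; the 5-jet and mu = 8 give E_8.

Type E_8, Milnor number mu = 8.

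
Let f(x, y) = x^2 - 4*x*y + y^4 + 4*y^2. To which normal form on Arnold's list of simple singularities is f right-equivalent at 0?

A_3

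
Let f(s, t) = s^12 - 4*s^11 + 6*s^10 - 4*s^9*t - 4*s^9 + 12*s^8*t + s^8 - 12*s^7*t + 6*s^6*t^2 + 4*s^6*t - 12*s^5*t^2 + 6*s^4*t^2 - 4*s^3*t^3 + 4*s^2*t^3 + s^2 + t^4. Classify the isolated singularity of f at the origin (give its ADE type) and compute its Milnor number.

Type A3, Milnor number mu = 3.

The Hessian of f at 0 has rank 1. Corank 1: A-series; mu = 3 gives A_3.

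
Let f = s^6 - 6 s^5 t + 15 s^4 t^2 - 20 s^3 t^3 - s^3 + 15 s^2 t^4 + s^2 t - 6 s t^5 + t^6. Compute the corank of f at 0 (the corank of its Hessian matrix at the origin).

Hessian at 0 has rank 0.

2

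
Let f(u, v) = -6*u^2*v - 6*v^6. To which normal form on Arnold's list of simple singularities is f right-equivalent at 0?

D7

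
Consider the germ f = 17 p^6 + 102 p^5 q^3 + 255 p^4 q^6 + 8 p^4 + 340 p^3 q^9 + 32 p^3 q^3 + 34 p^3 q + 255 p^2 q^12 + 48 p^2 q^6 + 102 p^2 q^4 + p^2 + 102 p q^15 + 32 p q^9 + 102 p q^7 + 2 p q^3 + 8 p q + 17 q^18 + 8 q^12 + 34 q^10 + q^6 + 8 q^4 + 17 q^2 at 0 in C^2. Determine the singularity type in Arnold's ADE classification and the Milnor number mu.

The Hessian of f at 0 has rank 2. Corank 0: nondegenerate Morse point, so A_1.

Type A1, Milnor number mu = 1.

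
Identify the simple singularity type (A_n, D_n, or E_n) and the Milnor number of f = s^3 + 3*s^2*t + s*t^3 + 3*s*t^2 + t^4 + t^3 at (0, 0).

Type E7, Milnor number mu = 7.

The Hessian of f at 0 is [[0, 0], [0, 0]] with rank 0, so corank 2. A Groebner basis of the Jacobian ideal J(f) in C{s,t} is {s^3 + 3*s^2*t + 6*s^2 + 12*s*t + 6*t^2, -3*s^2 + s*t^2 - 6*s*t - 3*t^2, 3*s^2 + 6*s*t + t^3 + 3*t^2}; counting standard monomials gives mu = 7. Corank 2; j^3 = (s + t)^3 is a perfect cube, so E-series; the 4-jet and mu = 7 give E_7.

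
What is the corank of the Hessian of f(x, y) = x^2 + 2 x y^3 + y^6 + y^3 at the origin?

Hessian at 0 has rank 1.

1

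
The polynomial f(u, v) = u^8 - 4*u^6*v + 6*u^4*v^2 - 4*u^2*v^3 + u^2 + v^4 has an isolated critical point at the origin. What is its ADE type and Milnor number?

The Hessian of f at 0 has rank 1. Corank 1: A-series; mu = 3 gives A_3.

Type A_{3}, Milnor number mu = 3.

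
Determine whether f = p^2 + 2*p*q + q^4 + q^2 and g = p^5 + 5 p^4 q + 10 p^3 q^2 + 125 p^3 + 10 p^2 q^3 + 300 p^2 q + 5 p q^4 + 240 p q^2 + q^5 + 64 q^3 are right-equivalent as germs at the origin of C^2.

The Hessian of f at 0 is [[2, 2], [2, 2]] with rank 1, so corank 1. A Groebner basis of the Jacobian ideal J(f) in C{p,q} is {q^3, p + q}; counting standard monomials gives mu = 3. Corank 1: A-series; mu = 3 gives A_3. The Hessian of g at 0 is [[0, 0], [0, 0]] with rank 0, so corank 2. A Groebner basis of the Jacobian ideal J(g) in C{p,q} is {q^5, p*q^3 + 17*q^4/20, p^2 + 8*p*q/5 + 16*q^2/25}; counting standard monomials gives mu = 8. Corank 2; j^3 = (5*p + 4*q)^3 is a perfect cube, so E-series; the 5-jet and mu = 8 give E_8. f is A_3 but g is E_8, hence not right-equivalent.

No.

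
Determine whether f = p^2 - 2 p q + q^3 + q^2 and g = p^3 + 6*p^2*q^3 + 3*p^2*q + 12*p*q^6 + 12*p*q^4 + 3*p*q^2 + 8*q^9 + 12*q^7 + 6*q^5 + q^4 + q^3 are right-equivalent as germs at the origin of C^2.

No.

The Hessian of f at 0 is [[2, -2], [-2, 2]] with rank 1, so corank 1. A Groebner basis of the Jacobian ideal J(f) in C{p,q} is {q^2, p - q}; counting standard monomials gives mu = 2. Corank 1: A-series; mu = 2 gives A_2. The Hessian of g at 0 is [[0, 0], [0, 0]] with rank 0, so corank 2. A Groebner basis of the Jacobian ideal J(g) in C{p,q} is {q^3, p^2 + 2*p*q + q^2}; counting standard monomials gives mu = 6. Corank 2; j^3 = (p + q)^3 is a perfect cube, so E-series; the 4-jet and mu = 6 give E_6. f is A_2 but g is E_6, hence not right-equivalent.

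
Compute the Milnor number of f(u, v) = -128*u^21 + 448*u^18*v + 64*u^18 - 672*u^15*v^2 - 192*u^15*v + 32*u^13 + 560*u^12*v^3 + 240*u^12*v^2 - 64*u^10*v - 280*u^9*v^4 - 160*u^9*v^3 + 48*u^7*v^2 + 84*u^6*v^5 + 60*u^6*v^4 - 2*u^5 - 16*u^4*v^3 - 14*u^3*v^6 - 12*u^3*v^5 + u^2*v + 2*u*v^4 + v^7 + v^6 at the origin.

7

The Hessian of f at 0 is [[0, 0], [0, 0]] with rank 0, so corank 2. A Groebner basis of the Jacobian ideal J(f) in C{u,v} is {u*v + v^4, u^3, u^2*v, -u^2/6 + u*v^2}; counting standard monomials gives mu = 7. Corank 2; j^3 = u^2*v has shape L^2 M (L != M), so D-series; mu = 7 gives D_7.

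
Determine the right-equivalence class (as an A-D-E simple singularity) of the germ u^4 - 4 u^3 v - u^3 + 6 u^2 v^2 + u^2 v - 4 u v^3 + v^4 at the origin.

D_5

The Hessian of f at 0 has rank 0. Corank 2; j^3 = -u^2*(u - v) has shape L^2 M (L != M), so D-series; mu = 5 gives D_5.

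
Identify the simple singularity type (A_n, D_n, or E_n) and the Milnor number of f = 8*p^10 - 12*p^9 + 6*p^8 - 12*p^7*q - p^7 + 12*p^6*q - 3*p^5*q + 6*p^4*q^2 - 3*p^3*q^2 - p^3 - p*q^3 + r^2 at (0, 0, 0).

Type E_{7}, Milnor number mu = 7.

The Hessian of f at 0 is [[0, 0, 0], [0, 0, 0], [0, 0, 2]] with rank 1, so corank 2. A Groebner basis of the Jacobian ideal J(f) in C{p,q,r} is {p^3, p*q^2, 3*p^2 + q^3, r}; counting standard monomials gives mu = 7. Corank 2; j^3 = -p^3 is a perfect cube, so E-series; the 4-jet and mu = 7 give E_7.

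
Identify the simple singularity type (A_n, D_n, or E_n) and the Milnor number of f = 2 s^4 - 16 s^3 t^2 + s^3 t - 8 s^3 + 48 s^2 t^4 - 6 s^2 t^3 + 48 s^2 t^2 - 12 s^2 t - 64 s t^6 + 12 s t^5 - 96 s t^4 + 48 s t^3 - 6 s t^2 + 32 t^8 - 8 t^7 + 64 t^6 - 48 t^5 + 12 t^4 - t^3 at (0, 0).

Type E7, Milnor number mu = 7.

The Hessian of f at 0 is [[0, 0], [0, 0]] with rank 0, so corank 2. A Groebner basis of the Jacobian ideal J(f) in C{s,t} is {-256*s^2/981 - 256*s*t/981 + t^4 - 8*t^3/2943 - 64*t^2/981, s^3 - 380*s^2/981 - 380*s*t/981 + 356*t^3/2943 - 95*t^2/981, s^2*t + 56*s^2/109 + 56*s*t/109 - 80*t^3/327 + 14*t^2/109, -1504*s^2/2943 + s*t^2 - 1504*s*t/2943 + 8735*t^3/17658 - 376*t^2/2943}; counting standard monomials gives mu = 7. Corank 2; j^3 = -(2*s + t)^3 is a perfect cube, so E-series; the 4-jet and mu = 7 give E_7.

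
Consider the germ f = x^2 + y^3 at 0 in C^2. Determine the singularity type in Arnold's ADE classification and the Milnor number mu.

Type A_2, Milnor number mu = 2.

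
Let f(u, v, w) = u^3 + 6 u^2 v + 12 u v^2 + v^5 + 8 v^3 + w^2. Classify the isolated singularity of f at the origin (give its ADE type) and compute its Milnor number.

The Hessian of f at 0 has rank 1. Corank 2; j^3 = (u + 2*v)^3 is a perfect cube, so E-series; the 5-jet and mu = 8 give E_8.

Type E8, Milnor number mu = 8.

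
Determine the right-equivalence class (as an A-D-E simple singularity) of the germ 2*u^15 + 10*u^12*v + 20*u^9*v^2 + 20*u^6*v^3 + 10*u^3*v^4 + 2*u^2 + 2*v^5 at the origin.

A_4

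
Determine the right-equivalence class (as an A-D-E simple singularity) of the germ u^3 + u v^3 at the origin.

E_{7}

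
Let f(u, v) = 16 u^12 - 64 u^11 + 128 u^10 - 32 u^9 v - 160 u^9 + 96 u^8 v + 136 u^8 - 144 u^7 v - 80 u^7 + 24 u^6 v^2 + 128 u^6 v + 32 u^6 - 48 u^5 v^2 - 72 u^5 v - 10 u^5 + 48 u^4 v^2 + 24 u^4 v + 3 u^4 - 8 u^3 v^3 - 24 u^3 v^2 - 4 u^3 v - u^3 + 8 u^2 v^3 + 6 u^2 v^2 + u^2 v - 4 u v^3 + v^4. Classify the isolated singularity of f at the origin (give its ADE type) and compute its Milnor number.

The Hessian of f at 0 has rank 0. Corank 2; j^3 = -u^2*(u - v) has shape L^2 M (L != M), so D-series; mu = 5 gives D_5.

Type D_5, Milnor number mu = 5.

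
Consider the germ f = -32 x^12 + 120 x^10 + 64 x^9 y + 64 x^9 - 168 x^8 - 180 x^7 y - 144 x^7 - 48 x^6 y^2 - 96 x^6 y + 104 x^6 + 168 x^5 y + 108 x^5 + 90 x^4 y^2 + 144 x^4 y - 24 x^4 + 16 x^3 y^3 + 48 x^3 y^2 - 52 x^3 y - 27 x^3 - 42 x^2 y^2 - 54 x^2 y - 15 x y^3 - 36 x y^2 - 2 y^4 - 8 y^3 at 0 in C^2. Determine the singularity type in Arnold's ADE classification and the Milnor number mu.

Type E_{7}, Milnor number mu = 7.

The Hessian of f at 0 has rank 0. Corank 2; j^3 = -(3*x + 2*y)^3 is a perfect cube, so E-series; the 4-jet and mu = 7 give E_7.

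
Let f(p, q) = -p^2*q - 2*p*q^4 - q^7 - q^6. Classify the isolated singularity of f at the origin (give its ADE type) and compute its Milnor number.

Type D_7, Milnor number mu = 7.

The Hessian of f at 0 is [[0, 0], [0, 0]] with rank 0, so corank 2. A Groebner basis of the Jacobian ideal J(f) in C{p,q} is {p*q + q^4, p^3, p^2*q, -p^2/6 + p*q^2}; counting standard monomials gives mu = 7. Corank 2; j^3 = -p^2*q has shape L^2 M (L != M), so D-series; mu = 7 gives D_7.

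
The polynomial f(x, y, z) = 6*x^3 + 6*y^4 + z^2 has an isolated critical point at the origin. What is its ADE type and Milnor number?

Type E6, Milnor number mu = 6.

The Hessian of f at 0 has rank 1. Corank 2; j^3 = 6*x^3 is a perfect cube, so E-series; the 4-jet and mu = 6 give E_6.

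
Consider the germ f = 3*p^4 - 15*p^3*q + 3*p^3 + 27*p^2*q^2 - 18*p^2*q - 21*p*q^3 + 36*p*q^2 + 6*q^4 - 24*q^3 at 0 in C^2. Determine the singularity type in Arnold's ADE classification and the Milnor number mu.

The Hessian of f at 0 is [[0, 0], [0, 0]] with rank 0, so corank 2. A Groebner basis of the Jacobian ideal J(f) in C{p,q} is {3*p^2 - 12*p*q + q^4 + q^3 + 12*q^2, p^3 + 18*p^2 - 72*p*q - 2*q^3 + 72*q^2, p^2*q + 7*p^2 - 28*p*q - 5*q^3/3 + 28*q^2, 2*p^2 + p*q^2 - 8*p*q - 4*q^3/3 + 8*q^2}; counting standard monomials gives mu = 7. Corank 2; j^3 = 3*(p - 2*q)^3 is a perfect cube, so E-series; the 4-jet and mu = 7 give E_7.

Type E_7, Milnor number mu = 7.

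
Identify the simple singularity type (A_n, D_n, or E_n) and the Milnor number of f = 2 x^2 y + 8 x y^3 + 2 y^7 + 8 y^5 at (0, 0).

Type D_{8}, Milnor number mu = 8.

The Hessian of f at 0 has rank 0. Corank 2; j^3 = 2*x^2*y has shape L^2 M (L != M), so D-series; mu = 8 gives D_8.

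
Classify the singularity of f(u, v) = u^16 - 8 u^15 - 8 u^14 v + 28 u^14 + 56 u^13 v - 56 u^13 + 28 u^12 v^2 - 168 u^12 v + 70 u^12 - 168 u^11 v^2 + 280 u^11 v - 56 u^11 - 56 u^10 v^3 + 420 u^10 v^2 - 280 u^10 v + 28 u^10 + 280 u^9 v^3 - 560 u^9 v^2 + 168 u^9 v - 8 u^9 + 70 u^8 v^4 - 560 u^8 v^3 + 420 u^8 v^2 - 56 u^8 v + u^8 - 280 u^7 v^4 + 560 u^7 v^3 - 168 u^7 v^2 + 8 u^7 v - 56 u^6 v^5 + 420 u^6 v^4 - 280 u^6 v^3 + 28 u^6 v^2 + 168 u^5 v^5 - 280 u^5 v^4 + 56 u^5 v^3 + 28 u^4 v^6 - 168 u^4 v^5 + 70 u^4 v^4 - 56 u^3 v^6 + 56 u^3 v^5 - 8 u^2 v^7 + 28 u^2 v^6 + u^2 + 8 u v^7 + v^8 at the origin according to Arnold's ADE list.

A_7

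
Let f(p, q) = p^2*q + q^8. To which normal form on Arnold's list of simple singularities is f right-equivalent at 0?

D9

The Hessian of f at 0 is [[0, 0], [0, 0]] with rank 0, so corank 2. A Groebner basis of the Jacobian ideal J(f) in C{p,q} is {p^2/8 + q^7, p^3, p*q}; counting standard monomials gives mu = 9. Corank 2; j^3 = p^2*q has shape L^2 M (L != M), so D-series; mu = 9 gives D_9.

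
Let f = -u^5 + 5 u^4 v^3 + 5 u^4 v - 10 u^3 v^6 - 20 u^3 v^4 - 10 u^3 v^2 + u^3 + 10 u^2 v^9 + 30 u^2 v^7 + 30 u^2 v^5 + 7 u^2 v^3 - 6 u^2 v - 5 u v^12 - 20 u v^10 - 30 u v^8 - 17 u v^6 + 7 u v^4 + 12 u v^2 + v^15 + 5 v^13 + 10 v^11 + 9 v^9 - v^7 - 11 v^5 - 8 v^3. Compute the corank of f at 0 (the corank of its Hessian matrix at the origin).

2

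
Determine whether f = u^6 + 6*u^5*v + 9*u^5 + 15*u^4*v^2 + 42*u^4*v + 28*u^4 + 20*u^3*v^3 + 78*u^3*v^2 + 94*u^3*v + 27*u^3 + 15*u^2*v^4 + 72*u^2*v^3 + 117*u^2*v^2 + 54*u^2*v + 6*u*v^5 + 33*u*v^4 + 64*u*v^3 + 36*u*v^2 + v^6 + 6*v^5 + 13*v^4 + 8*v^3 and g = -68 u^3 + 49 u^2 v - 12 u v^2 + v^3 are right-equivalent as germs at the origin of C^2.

No.

The Hessian of f at 0 is [[0, 0], [0, 0]] with rank 0, so corank 2. A Groebner basis of the Jacobian ideal J(f) in C{u,v} is {u^3 + 54*u^2 + 72*u*v + 24*v^2, u^2*v - 72*u^2 - 96*u*v - 32*v^2, 189*u^2/2 + u*v^2 + 126*u*v + 42*v^2, -243*u^2/2 - 162*u*v + v^3 - 54*v^2}; counting standard monomials gives mu = 6. Corank 2; j^3 = (3*u + 2*v)^3 is a perfect cube, so E-series; the 4-jet and mu = 6 give E_6. The Hessian of g at 0 is [[0, 0], [0, 0]] with rank 0, so corank 2. A Groebner basis of the Jacobian ideal J(g) in C{u,v} is {v^3, u^2 - 3*v^2/47, u*v - 12*v^2/47}; counting standard monomials gives mu = 4. Corank 2; j^3 = -(4*u - v)*(17*u^2 - 8*u*v + v^2) splits into three distinct lines over C (the quadratic factor has nonzero discriminant), so D_4. f is E_6 but g is D_4, hence not right-equivalent.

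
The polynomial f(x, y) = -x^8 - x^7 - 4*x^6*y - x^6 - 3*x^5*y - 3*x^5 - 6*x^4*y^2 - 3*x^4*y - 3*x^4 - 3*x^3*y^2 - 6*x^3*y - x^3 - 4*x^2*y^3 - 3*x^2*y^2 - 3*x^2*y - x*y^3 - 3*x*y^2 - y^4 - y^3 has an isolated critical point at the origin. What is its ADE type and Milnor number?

Type E_7, Milnor number mu = 7.

The Hessian of f at 0 has rank 0. Corank 2; j^3 = -(x + y)^3 is a perfect cube, so E-series; the 4-jet and mu = 7 give E_7.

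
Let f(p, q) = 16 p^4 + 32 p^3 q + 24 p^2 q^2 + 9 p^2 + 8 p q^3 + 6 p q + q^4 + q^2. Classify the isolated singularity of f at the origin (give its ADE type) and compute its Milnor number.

The Hessian of f at 0 has rank 1. Corank 1: A-series; mu = 3 gives A_3.

Type A3, Milnor number mu = 3.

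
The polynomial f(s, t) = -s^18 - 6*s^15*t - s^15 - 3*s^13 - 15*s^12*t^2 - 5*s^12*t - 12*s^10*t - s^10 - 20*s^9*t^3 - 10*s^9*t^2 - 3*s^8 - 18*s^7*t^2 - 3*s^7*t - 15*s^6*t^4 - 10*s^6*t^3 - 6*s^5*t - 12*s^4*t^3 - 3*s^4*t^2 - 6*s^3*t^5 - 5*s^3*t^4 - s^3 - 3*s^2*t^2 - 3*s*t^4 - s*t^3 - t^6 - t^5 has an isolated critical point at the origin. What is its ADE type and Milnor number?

Type E7, Milnor number mu = 7.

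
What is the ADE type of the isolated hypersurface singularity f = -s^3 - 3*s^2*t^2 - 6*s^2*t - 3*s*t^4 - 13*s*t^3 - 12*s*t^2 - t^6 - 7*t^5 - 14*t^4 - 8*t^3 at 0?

The Hessian of f at 0 has rank 0. Corank 2; j^3 = -(s + 2*t)^3 is a perfect cube, so E-series; the 4-jet and mu = 7 give E_7.

E_7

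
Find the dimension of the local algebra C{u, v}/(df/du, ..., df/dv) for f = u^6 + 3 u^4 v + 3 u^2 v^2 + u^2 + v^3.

2

The Hessian of f at 0 is [[2, 0], [0, 0]] with rank 1, so corank 1. A Groebner basis of the Jacobian ideal J(f) in C{u,v} is {v^2, u}; counting standard monomials gives mu = 2. Corank 1: A-series; mu = 2 gives A_2.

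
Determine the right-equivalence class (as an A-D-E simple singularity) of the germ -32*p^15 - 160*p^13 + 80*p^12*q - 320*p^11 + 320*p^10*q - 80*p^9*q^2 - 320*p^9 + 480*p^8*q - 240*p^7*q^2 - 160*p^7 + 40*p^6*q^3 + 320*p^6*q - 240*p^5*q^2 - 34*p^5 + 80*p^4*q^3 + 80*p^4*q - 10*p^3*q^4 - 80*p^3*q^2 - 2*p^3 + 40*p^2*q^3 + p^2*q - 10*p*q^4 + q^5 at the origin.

D_6

The Hessian of f at 0 has rank 0. Corank 2; j^3 = -p^2*(2*p - q) has shape L^2 M (L != M), so D-series; mu = 6 gives D_6.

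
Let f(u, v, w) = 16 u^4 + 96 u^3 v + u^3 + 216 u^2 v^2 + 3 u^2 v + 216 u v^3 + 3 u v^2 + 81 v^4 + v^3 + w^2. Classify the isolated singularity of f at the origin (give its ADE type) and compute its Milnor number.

The Hessian of f at 0 is [[0, 0, 0], [0, 0, 0], [0, 0, 2]] with rank 1, so corank 2. A Groebner basis of the Jacobian ideal J(f) in C{u,v,w} is {v^4, u*v^2 + 7*v^3/6, u^2 + 2*u*v + v^2, w}; counting standard monomials gives mu = 6. Corank 2; j^3 = (u + v)^3 is a perfect cube, so E-series; the 4-jet and mu = 6 give E_6.

Type E6, Milnor number mu = 6.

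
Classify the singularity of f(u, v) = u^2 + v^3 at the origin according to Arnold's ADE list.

A2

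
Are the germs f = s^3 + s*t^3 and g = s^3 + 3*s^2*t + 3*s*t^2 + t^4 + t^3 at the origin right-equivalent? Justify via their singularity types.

The Hessian of f at 0 is [[0, 0], [0, 0]] with rank 0, so corank 2. A Groebner basis of the Jacobian ideal J(f) in C{s,t} is {s^3, s*t^2, 3*s^2 + t^3}; counting standard monomials gives mu = 7. Corank 2; j^3 = s^3 is a perfect cube, so E-series; the 4-jet and mu = 7 give E_7. The Hessian of g at 0 is [[0, 0], [0, 0]] with rank 0, so corank 2. A Groebner basis of the Jacobian ideal J(g) in C{s,t} is {t^3, s^2 + 2*s*t + t^2}; counting standard monomials gives mu = 6. Corank 2; j^3 = (s + t)^3 is a perfect cube, so E-series; the 4-jet and mu = 6 give E_6. f is E_7 but g is E_6, hence not right-equivalent.

No.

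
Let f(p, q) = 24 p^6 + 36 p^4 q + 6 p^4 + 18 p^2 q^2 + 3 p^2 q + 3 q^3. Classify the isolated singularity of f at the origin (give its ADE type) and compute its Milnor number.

Type D_{4}, Milnor number mu = 4.

The Hessian of f at 0 has rank 0. Corank 2; j^3 = 3*q*(p^2 + q^2) splits into three distinct lines over C (the quadratic factor has nonzero discriminant), so D_4.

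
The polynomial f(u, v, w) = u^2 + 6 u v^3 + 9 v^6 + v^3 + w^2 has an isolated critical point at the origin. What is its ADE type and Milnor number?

Type A2, Milnor number mu = 2.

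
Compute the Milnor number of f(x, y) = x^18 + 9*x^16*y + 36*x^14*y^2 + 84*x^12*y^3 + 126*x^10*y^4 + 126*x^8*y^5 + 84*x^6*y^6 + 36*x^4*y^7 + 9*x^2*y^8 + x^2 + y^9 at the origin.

The Hessian of f at 0 has rank 1. Corank 1: A-series; mu = 8 gives A_8.

8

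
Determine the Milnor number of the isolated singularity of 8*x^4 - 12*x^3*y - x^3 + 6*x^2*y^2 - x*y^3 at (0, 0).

The Hessian of f at 0 is [[0, 0], [0, 0]] with rank 0, so corank 2. A Groebner basis of the Jacobian ideal J(f) in C{x,y} is {3*x^2/4 + y^4 + y^3/4, x^3, x^2*y - x^2/4 - y^3/12, -x^2 + x*y^2 - y^3/3}; counting standard monomials gives mu = 7. Corank 2; j^3 = -x^3 is a perfect cube, so E-series; the 4-jet and mu = 7 give E_7.

7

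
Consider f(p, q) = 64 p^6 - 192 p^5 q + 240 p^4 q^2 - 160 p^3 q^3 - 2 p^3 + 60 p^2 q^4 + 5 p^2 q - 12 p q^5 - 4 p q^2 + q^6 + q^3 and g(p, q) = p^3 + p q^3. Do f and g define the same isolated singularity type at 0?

No.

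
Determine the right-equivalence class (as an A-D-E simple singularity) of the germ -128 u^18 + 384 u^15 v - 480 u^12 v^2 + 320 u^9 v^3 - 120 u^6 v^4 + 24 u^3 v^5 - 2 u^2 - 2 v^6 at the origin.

The Hessian of f at 0 is [[-4, 0], [0, 0]] with rank 1, so corank 1. A Groebner basis of the Jacobian ideal J(f) in C{u,v} is {v^5, u}; counting standard monomials gives mu = 5. Corank 1: A-series; mu = 5 gives A_5.

A_{5}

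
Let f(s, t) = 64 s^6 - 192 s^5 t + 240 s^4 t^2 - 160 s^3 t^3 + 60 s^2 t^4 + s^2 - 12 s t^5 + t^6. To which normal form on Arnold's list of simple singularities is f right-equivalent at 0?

The Hessian of f at 0 is [[2, 0], [0, 0]] with rank 1, so corank 1. A Groebner basis of the Jacobian ideal J(f) in C{s,t} is {t^5, s}; counting standard monomials gives mu = 5. Corank 1: A-series; mu = 5 gives A_5.

A_{5}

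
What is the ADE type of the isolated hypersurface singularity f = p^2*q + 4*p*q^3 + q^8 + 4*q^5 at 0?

The Hessian of f at 0 is [[0, 0], [0, 0]] with rank 0, so corank 2. A Groebner basis of the Jacobian ideal J(f) in C{p,q} is {p^4, p^3*q - p^2 - 2*p*q^2, p^3/2 + p^2*q^2, p*q/2 + q^3}; counting standard monomials gives mu = 9. Corank 2; j^3 = p^2*q has shape L^2 M (L != M), so D-series; mu = 9 gives D_9.

D9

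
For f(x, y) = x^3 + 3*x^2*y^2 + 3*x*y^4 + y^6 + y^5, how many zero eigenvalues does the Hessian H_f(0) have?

2

Hessian at 0 has rank 0.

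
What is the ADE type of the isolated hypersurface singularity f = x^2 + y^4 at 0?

A3

The Hessian of f at 0 is [[2, 0], [0, 0]] with rank 1, so corank 1. A Groebner basis of the Jacobian ideal J(f) in C{x,y} is {y^3, x}; counting standard monomials gives mu = 3. Corank 1: A-series; mu = 3 gives A_3.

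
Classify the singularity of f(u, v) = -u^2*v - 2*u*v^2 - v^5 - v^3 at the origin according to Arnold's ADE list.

The Hessian of f at 0 is [[0, 0], [0, 0]] with rank 0, so corank 2. A Groebner basis of the Jacobian ideal J(f) in C{u,v} is {u^2/5 + v^4 - v^2/5, u^3 + v^3, u*v + v^2}; counting standard monomials gives mu = 6. Corank 2; j^3 = -v*(u + v)^2 has shape L^2 M (L != M), so D-series; mu = 6 gives D_6.

D_{6}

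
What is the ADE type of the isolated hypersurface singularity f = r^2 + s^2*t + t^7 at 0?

D_{8}

The Hessian of f at 0 has rank 1. Corank 2; j^3 = s^2*t has shape L^2 M (L != M), so D-series; mu = 8 gives D_8.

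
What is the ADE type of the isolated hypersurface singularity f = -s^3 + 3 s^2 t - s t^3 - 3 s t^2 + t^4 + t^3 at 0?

E_7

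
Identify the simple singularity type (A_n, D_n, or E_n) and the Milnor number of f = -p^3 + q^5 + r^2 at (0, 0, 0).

Type E_8, Milnor number mu = 8.

The Hessian of f at 0 has rank 1. Corank 2; j^3 = -p^3 is a perfect cube, so E-series; the 5-jet and mu = 8 give E_8.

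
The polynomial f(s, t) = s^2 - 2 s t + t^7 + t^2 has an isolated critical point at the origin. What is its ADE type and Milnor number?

The Hessian of f at 0 is [[2, -2], [-2, 2]] with rank 1, so corank 1. A Groebner basis of the Jacobian ideal J(f) in C{s,t} is {t^6, s - t}; counting standard monomials gives mu = 6. Corank 1: A-series; mu = 6 gives A_6.

Type A_{6}, Milnor number mu = 6.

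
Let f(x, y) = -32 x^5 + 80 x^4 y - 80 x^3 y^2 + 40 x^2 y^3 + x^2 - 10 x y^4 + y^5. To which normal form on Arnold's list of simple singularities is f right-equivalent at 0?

The Hessian of f at 0 is [[2, 0], [0, 0]] with rank 1, so corank 1. A Groebner basis of the Jacobian ideal J(f) in C{x,y} is {y^4, x}; counting standard monomials gives mu = 4. Corank 1: A-series; mu = 4 gives A_4.

A_{4}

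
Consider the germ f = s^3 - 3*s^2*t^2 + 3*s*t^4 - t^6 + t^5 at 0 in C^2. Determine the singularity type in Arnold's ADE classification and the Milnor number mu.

Type E_{8}, Milnor number mu = 8.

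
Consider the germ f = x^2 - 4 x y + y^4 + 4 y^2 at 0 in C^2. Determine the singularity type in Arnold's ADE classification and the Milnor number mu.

Type A_3, Milnor number mu = 3.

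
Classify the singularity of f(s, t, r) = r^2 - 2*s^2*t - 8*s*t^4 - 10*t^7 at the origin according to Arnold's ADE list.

The Hessian of f at 0 is [[0, 0, 0], [0, 0, 0], [0, 0, 2]] with rank 1, so corank 2. A Groebner basis of the Jacobian ideal J(f) in C{s,t,r} is {-2*s^2/3 + s*t^3, s*t/2 + t^4, s^3, s^2*t, r}; counting standard monomials gives mu = 8. Corank 2; j^3 = -2*s^2*t has shape L^2 M (L != M), so D-series; mu = 8 gives D_8.

D_8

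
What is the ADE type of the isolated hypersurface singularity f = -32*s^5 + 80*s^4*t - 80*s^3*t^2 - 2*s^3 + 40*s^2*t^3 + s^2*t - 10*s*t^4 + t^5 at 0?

The Hessian of f at 0 is [[0, 0], [0, 0]] with rank 0, so corank 2. A Groebner basis of the Jacobian ideal J(f) in C{s,t} is {s*t/10 + t^4, s*t^2, s^2 - s*t/2}; counting standard monomials gives mu = 6. Corank 2; j^3 = -s^2*(2*s - t) has shape L^2 M (L != M), so D-series; mu = 6 gives D_6.

D_6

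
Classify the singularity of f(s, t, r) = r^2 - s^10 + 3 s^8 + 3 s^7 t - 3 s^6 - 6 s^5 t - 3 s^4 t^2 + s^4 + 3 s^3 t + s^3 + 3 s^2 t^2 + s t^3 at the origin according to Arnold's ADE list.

E_7

The Hessian of f at 0 is [[0, 0, 0], [0, 0, 0], [0, 0, 2]] with rank 1, so corank 2. A Groebner basis of the Jacobian ideal J(f) in C{s,t,r} is {3*s^2 + t^4 + t^3, s^3, s^2*t - s^2 - t^3/3, 2*s^2 + s*t^2 + 2*t^3/3, r}; counting standard monomials gives mu = 7. Corank 2; j^3 = s^3 is a perfect cube, so E-series; the 4-jet and mu = 7 give E_7.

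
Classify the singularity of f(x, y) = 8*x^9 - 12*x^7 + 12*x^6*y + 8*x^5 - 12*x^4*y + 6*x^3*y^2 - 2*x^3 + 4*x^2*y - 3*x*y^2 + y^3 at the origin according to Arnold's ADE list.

D4

The Hessian of f at 0 is [[0, 0], [0, 0]] with rank 0, so corank 2. A Groebner basis of the Jacobian ideal J(f) in C{x,y} is {y^3, x^2 - 3*y^2/2, x*y - 3*y^2/2}; counting standard monomials gives mu = 4. Corank 2; j^3 = -(x - y)*(2*x^2 - 2*x*y + y^2) splits into three distinct lines over C (the quadratic factor has nonzero discriminant), so D_4.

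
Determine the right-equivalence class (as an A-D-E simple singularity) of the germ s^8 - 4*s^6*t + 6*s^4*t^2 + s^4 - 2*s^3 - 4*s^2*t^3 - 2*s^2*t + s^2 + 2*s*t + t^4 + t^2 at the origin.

A_3

The Hessian of f at 0 has rank 1. Corank 1: A-series; mu = 3 gives A_3.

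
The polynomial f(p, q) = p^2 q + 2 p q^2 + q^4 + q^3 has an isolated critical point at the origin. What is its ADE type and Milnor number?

Type D_5, Milnor number mu = 5.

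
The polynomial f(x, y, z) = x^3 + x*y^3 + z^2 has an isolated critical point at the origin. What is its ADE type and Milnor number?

Type E7, Milnor number mu = 7.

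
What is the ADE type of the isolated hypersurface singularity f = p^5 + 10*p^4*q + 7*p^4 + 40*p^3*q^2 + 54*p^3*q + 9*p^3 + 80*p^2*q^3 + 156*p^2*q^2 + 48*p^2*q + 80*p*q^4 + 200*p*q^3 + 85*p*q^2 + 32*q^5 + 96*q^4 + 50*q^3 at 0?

D_{5}

The Hessian of f at 0 is [[0, 0], [0, 0]] with rank 0, so corank 2. A Groebner basis of the Jacobian ideal J(f) in C{p,q} is {p*q^2 + 135*p*q + 225*q^2, -81*p*q + q^3 - 135*q^2, p^2 + 14*p*q/3 + 5*q^2}; counting standard monomials gives mu = 5. Corank 2; j^3 = (p + 2*q)*(3*p + 5*q)^2 has shape L^2 M (L != M), so D-series; mu = 5 gives D_5.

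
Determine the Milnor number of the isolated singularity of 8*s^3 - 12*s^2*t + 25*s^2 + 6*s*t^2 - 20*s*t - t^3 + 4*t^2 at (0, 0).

The Hessian of f at 0 has rank 1. Corank 1: A-series; mu = 2 gives A_2.

2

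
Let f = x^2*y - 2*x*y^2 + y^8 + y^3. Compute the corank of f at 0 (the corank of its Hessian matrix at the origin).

2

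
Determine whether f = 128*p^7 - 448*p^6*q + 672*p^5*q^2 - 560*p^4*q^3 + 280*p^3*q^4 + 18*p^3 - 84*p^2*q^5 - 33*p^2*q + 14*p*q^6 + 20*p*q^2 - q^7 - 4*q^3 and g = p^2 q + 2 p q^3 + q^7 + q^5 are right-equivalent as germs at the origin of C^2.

Yes.

The Hessian of f at 0 has rank 0. Corank 2; j^3 = (2*p - q)*(3*p - 2*q)^2 has shape L^2 M (L != M), so D-series; mu = 8 gives D_8. The Hessian of g at 0 has rank 0. Corank 2; j^3 = p^2*q has shape L^2 M (L != M), so D-series; mu = 8 gives D_8. Both have type D_8, hence right-equivalent.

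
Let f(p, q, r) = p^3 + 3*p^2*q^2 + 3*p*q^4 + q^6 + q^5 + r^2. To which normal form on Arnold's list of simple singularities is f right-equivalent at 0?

E_{8}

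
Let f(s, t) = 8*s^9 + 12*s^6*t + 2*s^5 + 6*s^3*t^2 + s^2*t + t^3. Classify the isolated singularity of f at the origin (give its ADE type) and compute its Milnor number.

Type D_4, Milnor number mu = 4.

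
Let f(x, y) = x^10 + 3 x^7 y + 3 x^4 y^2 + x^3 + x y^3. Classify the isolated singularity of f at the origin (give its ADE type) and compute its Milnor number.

The Hessian of f at 0 has rank 0. Corank 2; j^3 = x^3 is a perfect cube, so E-series; the 4-jet and mu = 7 give E_7.

Type E7, Milnor number mu = 7.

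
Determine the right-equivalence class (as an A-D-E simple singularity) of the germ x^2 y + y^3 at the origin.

The Hessian of f at 0 is [[0, 0], [0, 0]] with rank 0, so corank 2. A Groebner basis of the Jacobian ideal J(f) in C{x,y} is {y^3, x^2 + 3*y^2, x*y}; counting standard monomials gives mu = 4. Corank 2; j^3 = y*(x^2 + y^2) splits into three distinct lines over C (the quadratic factor has nonzero discriminant), so D_4.

D_4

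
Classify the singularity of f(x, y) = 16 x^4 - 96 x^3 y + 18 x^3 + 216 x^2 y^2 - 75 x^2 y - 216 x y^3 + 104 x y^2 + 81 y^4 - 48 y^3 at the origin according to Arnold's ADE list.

D_5

The Hessian of f at 0 is [[0, 0], [0, 0]] with rank 0, so corank 2. A Groebner basis of the Jacobian ideal J(f) in C{x,y} is {x*y^2 - 27*x*y/2 + 18*y^2, -81*x*y/8 + y^3 + 27*y^2/2, x^2 - 17*x*y/6 + 2*y^2}; counting standard monomials gives mu = 5. Corank 2; j^3 = (2*x - 3*y)*(3*x - 4*y)^2 has shape L^2 M (L != M), so D-series; mu = 5 gives D_5.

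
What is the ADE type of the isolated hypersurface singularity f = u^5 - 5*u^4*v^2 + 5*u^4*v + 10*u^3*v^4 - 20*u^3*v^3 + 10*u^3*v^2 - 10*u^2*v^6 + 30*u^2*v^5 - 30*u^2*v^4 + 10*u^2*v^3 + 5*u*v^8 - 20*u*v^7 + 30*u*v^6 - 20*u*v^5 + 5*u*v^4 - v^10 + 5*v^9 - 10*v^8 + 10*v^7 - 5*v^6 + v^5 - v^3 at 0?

The Hessian of f at 0 has rank 0. Corank 2; j^3 = -v^3 is a perfect cube, so E-series; the 5-jet and mu = 8 give E_8.

E8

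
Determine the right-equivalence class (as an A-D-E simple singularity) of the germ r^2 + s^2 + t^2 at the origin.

A_{1}

The Hessian of f at 0 is [[2, 0, 0], [0, 2, 0], [0, 0, 2]] with rank 3, so corank 0. A Groebner basis of the Jacobian ideal J(f) in C{s,t,r} is {s, t, r}; counting standard monomials gives mu = 1. Corank 0: nondegenerate Morse point, so A_1.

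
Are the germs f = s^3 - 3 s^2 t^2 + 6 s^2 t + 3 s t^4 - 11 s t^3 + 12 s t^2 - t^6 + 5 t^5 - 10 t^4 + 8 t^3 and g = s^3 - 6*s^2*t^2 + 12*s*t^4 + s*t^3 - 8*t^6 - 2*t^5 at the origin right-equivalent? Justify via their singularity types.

Yes.

The Hessian of f at 0 has rank 0. Corank 2; j^3 = (s + 2*t)^3 is a perfect cube, so E-series; the 4-jet and mu = 7 give E_7. The Hessian of g at 0 has rank 0. Corank 2; j^3 = s^3 is a perfect cube, so E-series; the 4-jet and mu = 7 give E_7. Both have type E_7, hence right-equivalent.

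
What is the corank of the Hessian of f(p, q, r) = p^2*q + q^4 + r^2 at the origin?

Hessian at 0 has rank 1.

2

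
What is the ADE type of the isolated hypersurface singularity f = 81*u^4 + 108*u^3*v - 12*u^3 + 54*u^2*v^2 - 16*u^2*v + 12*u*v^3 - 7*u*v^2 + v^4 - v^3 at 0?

The Hessian of f at 0 is [[0, 0], [0, 0]] with rank 0, so corank 2. A Groebner basis of the Jacobian ideal J(f) in C{u,v} is {u*v^2 - 2*u*v/3 - v^2/3, 4*u*v/3 + v^3 + 2*v^2/3, u^2 + 5*u*v/6 + v^2/6}; counting standard monomials gives mu = 5. Corank 2; j^3 = -(2*u + v)^2*(3*u + v) has shape L^2 M (L != M), so D-series; mu = 5 gives D_5.

D_5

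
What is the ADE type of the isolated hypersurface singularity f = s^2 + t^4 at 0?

A_3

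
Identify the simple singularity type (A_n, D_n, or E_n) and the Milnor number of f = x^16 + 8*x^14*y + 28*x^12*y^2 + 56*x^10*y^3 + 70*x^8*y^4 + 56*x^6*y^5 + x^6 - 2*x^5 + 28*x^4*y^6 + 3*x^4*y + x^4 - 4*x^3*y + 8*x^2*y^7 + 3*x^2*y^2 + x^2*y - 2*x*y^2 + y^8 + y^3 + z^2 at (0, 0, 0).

Type D_{9}, Milnor number mu = 9.

The Hessian of f at 0 is [[0, 0, 0], [0, 0, 0], [0, 0, 2]] with rank 1, so corank 2. A Groebner basis of the Jacobian ideal J(f) in C{x,y,z} is {x^4 - x^3 + x*y - y^2, -7*x^3/8 - x^2/8 + x*y^3 - 6*x*y^2 + 33*x*y/8 + 3*y^3 - 4*y^2, -5*x^3/2 - x^2/2 - 14*x*y^2 + 23*x*y/2 + y^4 + 6*y^3 - 11*y^2, x^2*y - x*y + y^2, z}; counting standard monomials gives mu = 9. Corank 2; j^3 = y*(x - y)^2 has shape L^2 M (L != M), so D-series; mu = 9 gives D_9.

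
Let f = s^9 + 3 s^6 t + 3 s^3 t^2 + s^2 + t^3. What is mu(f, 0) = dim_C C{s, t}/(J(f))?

The Hessian of f at 0 is [[2, 0], [0, 0]] with rank 1, so corank 1. A Groebner basis of the Jacobian ideal J(f) in C{s,t} is {t^2, s}; counting standard monomials gives mu = 2. Corank 1: A-series; mu = 2 gives A_2.

2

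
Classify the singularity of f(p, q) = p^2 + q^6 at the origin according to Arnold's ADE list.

The Hessian of f at 0 has rank 1. Corank 1: A-series; mu = 5 gives A_5.

A5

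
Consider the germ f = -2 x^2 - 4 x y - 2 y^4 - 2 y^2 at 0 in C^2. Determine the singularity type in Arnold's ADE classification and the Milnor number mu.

Type A_3, Milnor number mu = 3.

The Hessian of f at 0 has rank 1. Corank 1: A-series; mu = 3 gives A_3.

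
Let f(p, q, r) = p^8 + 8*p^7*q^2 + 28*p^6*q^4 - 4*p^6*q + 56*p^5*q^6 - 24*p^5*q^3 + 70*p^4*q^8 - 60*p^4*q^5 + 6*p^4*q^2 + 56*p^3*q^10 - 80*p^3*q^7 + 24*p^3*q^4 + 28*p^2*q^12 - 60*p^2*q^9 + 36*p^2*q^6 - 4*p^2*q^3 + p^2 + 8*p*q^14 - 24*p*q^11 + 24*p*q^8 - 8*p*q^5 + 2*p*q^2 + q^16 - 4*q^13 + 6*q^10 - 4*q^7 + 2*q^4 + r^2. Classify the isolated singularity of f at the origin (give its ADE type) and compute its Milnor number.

Type A_{3}, Milnor number mu = 3.

The Hessian of f at 0 is [[2, 0, 0], [0, 0, 0], [0, 0, 2]] with rank 2, so corank 1. A Groebner basis of the Jacobian ideal J(f) in C{p,q,r} is {p^2, p*q, p + q^2, r}; counting standard monomials gives mu = 3. Corank 1: A-series; mu = 3 gives A_3.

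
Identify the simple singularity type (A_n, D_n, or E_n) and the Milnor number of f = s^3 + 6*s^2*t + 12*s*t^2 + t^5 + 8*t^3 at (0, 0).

Type E_{8}, Milnor number mu = 8.

The Hessian of f at 0 is [[0, 0], [0, 0]] with rank 0, so corank 2. A Groebner basis of the Jacobian ideal J(f) in C{s,t} is {t^4, s^2 + 4*s*t + 4*t^2}; counting standard monomials gives mu = 8. Corank 2; j^3 = (s + 2*t)^3 is a perfect cube, so E-series; the 5-jet and mu = 8 give E_8.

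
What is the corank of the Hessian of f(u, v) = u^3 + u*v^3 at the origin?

Hessian at 0 has rank 0.

2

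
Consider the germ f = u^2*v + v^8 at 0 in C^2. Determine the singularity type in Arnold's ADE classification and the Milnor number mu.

Type D_9, Milnor number mu = 9.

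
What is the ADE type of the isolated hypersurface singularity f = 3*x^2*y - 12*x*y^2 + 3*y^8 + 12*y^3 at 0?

D_{9}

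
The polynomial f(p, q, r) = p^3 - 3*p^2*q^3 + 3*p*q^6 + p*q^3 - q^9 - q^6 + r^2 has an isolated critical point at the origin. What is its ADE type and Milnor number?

Type E7, Milnor number mu = 7.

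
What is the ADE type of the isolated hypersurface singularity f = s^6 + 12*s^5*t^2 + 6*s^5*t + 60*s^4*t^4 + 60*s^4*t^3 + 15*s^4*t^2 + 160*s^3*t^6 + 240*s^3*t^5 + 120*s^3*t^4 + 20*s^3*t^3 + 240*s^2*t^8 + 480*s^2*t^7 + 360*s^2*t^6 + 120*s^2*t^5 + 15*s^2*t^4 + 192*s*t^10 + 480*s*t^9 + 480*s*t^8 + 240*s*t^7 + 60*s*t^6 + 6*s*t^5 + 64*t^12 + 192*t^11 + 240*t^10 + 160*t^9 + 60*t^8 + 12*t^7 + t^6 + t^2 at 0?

A5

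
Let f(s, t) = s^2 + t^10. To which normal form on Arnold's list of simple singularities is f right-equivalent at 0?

A_9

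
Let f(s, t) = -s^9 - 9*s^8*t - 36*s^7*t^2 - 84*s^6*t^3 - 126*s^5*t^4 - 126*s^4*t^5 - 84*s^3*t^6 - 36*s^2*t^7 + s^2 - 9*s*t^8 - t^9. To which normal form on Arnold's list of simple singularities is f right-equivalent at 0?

A8

The Hessian of f at 0 has rank 1. Corank 1: A-series; mu = 8 gives A_8.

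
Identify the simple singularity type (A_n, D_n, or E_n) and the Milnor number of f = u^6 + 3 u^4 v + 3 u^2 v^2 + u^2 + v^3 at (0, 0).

The Hessian of f at 0 has rank 1. Corank 1: A-series; mu = 2 gives A_2.

Type A_{2}, Milnor number mu = 2.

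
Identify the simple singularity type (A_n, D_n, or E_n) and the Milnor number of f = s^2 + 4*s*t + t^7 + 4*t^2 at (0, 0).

Type A_{6}, Milnor number mu = 6.

The Hessian of f at 0 is [[2, 4], [4, 8]] with rank 1, so corank 1. A Groebner basis of the Jacobian ideal J(f) in C{s,t} is {t^6, s + 2*t}; counting standard monomials gives mu = 6. Corank 1: A-series; mu = 6 gives A_6.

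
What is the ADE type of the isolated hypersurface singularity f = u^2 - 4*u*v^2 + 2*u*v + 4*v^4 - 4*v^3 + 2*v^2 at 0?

A_{1}

The Hessian of f at 0 is [[2, 2], [2, 4]] with rank 2, so corank 0. A Groebner basis of the Jacobian ideal J(f) in C{u,v} is {u, v}; counting standard monomials gives mu = 1. Corank 0: nondegenerate Morse point, so A_1.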